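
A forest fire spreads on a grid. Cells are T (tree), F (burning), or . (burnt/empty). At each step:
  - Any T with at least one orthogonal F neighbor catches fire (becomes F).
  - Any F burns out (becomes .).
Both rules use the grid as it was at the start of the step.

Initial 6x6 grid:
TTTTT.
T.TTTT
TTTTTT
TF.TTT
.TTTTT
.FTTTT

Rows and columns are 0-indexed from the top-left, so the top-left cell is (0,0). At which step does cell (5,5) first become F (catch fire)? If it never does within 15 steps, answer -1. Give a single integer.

Step 1: cell (5,5)='T' (+4 fires, +2 burnt)
Step 2: cell (5,5)='T' (+4 fires, +4 burnt)
Step 3: cell (5,5)='T' (+5 fires, +4 burnt)
Step 4: cell (5,5)='F' (+7 fires, +5 burnt)
  -> target ignites at step 4
Step 5: cell (5,5)='.' (+6 fires, +7 burnt)
Step 6: cell (5,5)='.' (+3 fires, +6 burnt)
Step 7: cell (5,5)='.' (+0 fires, +3 burnt)
  fire out at step 7

4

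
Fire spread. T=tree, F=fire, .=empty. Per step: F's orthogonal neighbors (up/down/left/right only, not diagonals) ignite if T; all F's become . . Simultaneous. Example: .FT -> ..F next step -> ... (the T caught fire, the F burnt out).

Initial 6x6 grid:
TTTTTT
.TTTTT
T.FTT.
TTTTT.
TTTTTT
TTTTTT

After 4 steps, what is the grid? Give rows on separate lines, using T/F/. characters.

Step 1: 3 trees catch fire, 1 burn out
  TTTTTT
  .TFTTT
  T..FT.
  TTFTT.
  TTTTTT
  TTTTTT
Step 2: 7 trees catch fire, 3 burn out
  TTFTTT
  .F.FTT
  T...F.
  TF.FT.
  TTFTTT
  TTTTTT
Step 3: 8 trees catch fire, 7 burn out
  TF.FTT
  ....FT
  T.....
  F...F.
  TF.FTT
  TTFTTT
Step 4: 8 trees catch fire, 8 burn out
  F...FT
  .....F
  F.....
  ......
  F...FT
  TF.FTT

F...FT
.....F
F.....
......
F...FT
TF.FTT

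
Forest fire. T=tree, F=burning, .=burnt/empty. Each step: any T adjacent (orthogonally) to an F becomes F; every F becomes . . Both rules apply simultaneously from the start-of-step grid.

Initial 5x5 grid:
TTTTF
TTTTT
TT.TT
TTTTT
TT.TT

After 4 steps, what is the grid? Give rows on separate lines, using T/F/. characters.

Step 1: 2 trees catch fire, 1 burn out
  TTTF.
  TTTTF
  TT.TT
  TTTTT
  TT.TT
Step 2: 3 trees catch fire, 2 burn out
  TTF..
  TTTF.
  TT.TF
  TTTTT
  TT.TT
Step 3: 4 trees catch fire, 3 burn out
  TF...
  TTF..
  TT.F.
  TTTTF
  TT.TT
Step 4: 4 trees catch fire, 4 burn out
  F....
  TF...
  TT...
  TTTF.
  TT.TF

F....
TF...
TT...
TTTF.
TT.TF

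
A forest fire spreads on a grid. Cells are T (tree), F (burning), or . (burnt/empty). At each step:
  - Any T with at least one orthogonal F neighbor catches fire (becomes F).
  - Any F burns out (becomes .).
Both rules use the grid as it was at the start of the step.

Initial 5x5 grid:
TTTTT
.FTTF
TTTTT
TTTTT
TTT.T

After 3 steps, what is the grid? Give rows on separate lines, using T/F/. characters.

Step 1: 6 trees catch fire, 2 burn out
  TFTTF
  ..FF.
  TFTTF
  TTTTT
  TTT.T
Step 2: 8 trees catch fire, 6 burn out
  F.FF.
  .....
  F.FF.
  TFTTF
  TTT.T
Step 3: 5 trees catch fire, 8 burn out
  .....
  .....
  .....
  F.FF.
  TFT.F

.....
.....
.....
F.FF.
TFT.F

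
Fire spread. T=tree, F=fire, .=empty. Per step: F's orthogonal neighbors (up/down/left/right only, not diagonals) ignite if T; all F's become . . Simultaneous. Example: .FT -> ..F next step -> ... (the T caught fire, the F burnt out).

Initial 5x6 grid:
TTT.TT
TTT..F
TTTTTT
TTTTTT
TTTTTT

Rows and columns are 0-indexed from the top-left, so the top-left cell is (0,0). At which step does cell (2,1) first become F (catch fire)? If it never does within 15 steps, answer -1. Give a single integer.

Step 1: cell (2,1)='T' (+2 fires, +1 burnt)
Step 2: cell (2,1)='T' (+3 fires, +2 burnt)
Step 3: cell (2,1)='T' (+3 fires, +3 burnt)
Step 4: cell (2,1)='T' (+3 fires, +3 burnt)
Step 5: cell (2,1)='F' (+4 fires, +3 burnt)
  -> target ignites at step 5
Step 6: cell (2,1)='.' (+5 fires, +4 burnt)
Step 7: cell (2,1)='.' (+4 fires, +5 burnt)
Step 8: cell (2,1)='.' (+2 fires, +4 burnt)
Step 9: cell (2,1)='.' (+0 fires, +2 burnt)
  fire out at step 9

5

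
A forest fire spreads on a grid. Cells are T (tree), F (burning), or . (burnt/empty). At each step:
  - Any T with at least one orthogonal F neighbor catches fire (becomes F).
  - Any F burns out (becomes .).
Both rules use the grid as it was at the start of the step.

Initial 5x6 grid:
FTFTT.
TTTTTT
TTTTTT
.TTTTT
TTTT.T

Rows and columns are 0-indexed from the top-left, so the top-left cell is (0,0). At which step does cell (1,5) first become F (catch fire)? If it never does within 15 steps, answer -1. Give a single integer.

Step 1: cell (1,5)='T' (+4 fires, +2 burnt)
Step 2: cell (1,5)='T' (+5 fires, +4 burnt)
Step 3: cell (1,5)='T' (+4 fires, +5 burnt)
Step 4: cell (1,5)='F' (+5 fires, +4 burnt)
  -> target ignites at step 4
Step 5: cell (1,5)='.' (+4 fires, +5 burnt)
Step 6: cell (1,5)='.' (+2 fires, +4 burnt)
Step 7: cell (1,5)='.' (+1 fires, +2 burnt)
Step 8: cell (1,5)='.' (+0 fires, +1 burnt)
  fire out at step 8

4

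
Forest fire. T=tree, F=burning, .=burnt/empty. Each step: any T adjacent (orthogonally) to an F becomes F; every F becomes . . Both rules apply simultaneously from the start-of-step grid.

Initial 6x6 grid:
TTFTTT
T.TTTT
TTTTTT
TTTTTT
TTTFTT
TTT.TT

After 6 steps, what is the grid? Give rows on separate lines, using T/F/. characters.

Step 1: 6 trees catch fire, 2 burn out
  TF.FTT
  T.FTTT
  TTTTTT
  TTTFTT
  TTF.FT
  TTT.TT
Step 2: 11 trees catch fire, 6 burn out
  F...FT
  T..FTT
  TTFFTT
  TTF.FT
  TF...F
  TTF.FT
Step 3: 10 trees catch fire, 11 burn out
  .....F
  F...FT
  TF..FT
  TF...F
  F.....
  TF...F
Step 4: 5 trees catch fire, 10 burn out
  ......
  .....F
  F....F
  F.....
  ......
  F.....
Step 5: 0 trees catch fire, 5 burn out
  ......
  ......
  ......
  ......
  ......
  ......
Step 6: 0 trees catch fire, 0 burn out
  ......
  ......
  ......
  ......
  ......
  ......

......
......
......
......
......
......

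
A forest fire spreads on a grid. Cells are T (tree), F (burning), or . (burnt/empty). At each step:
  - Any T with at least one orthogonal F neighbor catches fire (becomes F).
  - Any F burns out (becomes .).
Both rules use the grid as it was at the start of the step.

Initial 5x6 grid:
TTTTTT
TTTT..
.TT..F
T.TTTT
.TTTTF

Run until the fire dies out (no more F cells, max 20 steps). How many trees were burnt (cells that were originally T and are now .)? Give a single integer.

Step 1: +2 fires, +2 burnt (F count now 2)
Step 2: +2 fires, +2 burnt (F count now 2)
Step 3: +2 fires, +2 burnt (F count now 2)
Step 4: +2 fires, +2 burnt (F count now 2)
Step 5: +1 fires, +2 burnt (F count now 1)
Step 6: +2 fires, +1 burnt (F count now 2)
Step 7: +3 fires, +2 burnt (F count now 3)
Step 8: +3 fires, +3 burnt (F count now 3)
Step 9: +2 fires, +3 burnt (F count now 2)
Step 10: +1 fires, +2 burnt (F count now 1)
Step 11: +0 fires, +1 burnt (F count now 0)
Fire out after step 11
Initially T: 21, now '.': 29
Total burnt (originally-T cells now '.'): 20

Answer: 20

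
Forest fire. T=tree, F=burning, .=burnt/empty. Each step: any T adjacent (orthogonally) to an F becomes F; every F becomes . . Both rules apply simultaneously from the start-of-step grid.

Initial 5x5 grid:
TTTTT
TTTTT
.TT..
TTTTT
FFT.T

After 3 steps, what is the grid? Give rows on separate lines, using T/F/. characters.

Step 1: 3 trees catch fire, 2 burn out
  TTTTT
  TTTTT
  .TT..
  FFTTT
  ..F.T
Step 2: 2 trees catch fire, 3 burn out
  TTTTT
  TTTTT
  .FT..
  ..FTT
  ....T
Step 3: 3 trees catch fire, 2 burn out
  TTTTT
  TFTTT
  ..F..
  ...FT
  ....T

TTTTT
TFTTT
..F..
...FT
....T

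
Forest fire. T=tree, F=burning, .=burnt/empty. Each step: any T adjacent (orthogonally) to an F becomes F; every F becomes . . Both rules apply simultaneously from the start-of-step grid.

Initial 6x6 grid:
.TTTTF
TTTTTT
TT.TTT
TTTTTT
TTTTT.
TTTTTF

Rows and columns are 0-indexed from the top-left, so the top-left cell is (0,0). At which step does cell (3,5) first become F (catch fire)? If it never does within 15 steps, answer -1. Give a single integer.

Step 1: cell (3,5)='T' (+3 fires, +2 burnt)
Step 2: cell (3,5)='T' (+5 fires, +3 burnt)
Step 3: cell (3,5)='F' (+7 fires, +5 burnt)
  -> target ignites at step 3
Step 4: cell (3,5)='.' (+6 fires, +7 burnt)
Step 5: cell (3,5)='.' (+4 fires, +6 burnt)
Step 6: cell (3,5)='.' (+4 fires, +4 burnt)
Step 7: cell (3,5)='.' (+2 fires, +4 burnt)
Step 8: cell (3,5)='.' (+0 fires, +2 burnt)
  fire out at step 8

3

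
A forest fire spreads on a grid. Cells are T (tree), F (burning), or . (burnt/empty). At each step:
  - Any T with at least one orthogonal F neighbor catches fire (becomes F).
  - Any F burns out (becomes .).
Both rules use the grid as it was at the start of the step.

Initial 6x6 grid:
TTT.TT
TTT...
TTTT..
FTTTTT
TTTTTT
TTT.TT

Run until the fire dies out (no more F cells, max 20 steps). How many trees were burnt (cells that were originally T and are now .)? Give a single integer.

Answer: 26

Derivation:
Step 1: +3 fires, +1 burnt (F count now 3)
Step 2: +5 fires, +3 burnt (F count now 5)
Step 3: +6 fires, +5 burnt (F count now 6)
Step 4: +6 fires, +6 burnt (F count now 6)
Step 5: +3 fires, +6 burnt (F count now 3)
Step 6: +2 fires, +3 burnt (F count now 2)
Step 7: +1 fires, +2 burnt (F count now 1)
Step 8: +0 fires, +1 burnt (F count now 0)
Fire out after step 8
Initially T: 28, now '.': 34
Total burnt (originally-T cells now '.'): 26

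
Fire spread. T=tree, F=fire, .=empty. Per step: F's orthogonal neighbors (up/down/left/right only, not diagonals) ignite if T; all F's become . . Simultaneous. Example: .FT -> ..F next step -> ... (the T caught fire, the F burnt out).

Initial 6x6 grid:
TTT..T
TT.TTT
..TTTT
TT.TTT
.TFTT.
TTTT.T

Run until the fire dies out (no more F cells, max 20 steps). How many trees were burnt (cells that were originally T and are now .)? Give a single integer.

Step 1: +3 fires, +1 burnt (F count now 3)
Step 2: +5 fires, +3 burnt (F count now 5)
Step 3: +4 fires, +5 burnt (F count now 4)
Step 4: +4 fires, +4 burnt (F count now 4)
Step 5: +2 fires, +4 burnt (F count now 2)
Step 6: +1 fires, +2 burnt (F count now 1)
Step 7: +1 fires, +1 burnt (F count now 1)
Step 8: +0 fires, +1 burnt (F count now 0)
Fire out after step 8
Initially T: 26, now '.': 30
Total burnt (originally-T cells now '.'): 20

Answer: 20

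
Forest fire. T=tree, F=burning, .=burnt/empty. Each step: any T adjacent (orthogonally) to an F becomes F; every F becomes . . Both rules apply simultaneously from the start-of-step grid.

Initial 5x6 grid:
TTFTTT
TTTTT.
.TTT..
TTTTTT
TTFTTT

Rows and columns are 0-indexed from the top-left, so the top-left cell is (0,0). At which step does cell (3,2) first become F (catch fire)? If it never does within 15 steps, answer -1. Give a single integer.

Step 1: cell (3,2)='F' (+6 fires, +2 burnt)
  -> target ignites at step 1
Step 2: cell (3,2)='.' (+9 fires, +6 burnt)
Step 3: cell (3,2)='.' (+8 fires, +9 burnt)
Step 4: cell (3,2)='.' (+1 fires, +8 burnt)
Step 5: cell (3,2)='.' (+0 fires, +1 burnt)
  fire out at step 5

1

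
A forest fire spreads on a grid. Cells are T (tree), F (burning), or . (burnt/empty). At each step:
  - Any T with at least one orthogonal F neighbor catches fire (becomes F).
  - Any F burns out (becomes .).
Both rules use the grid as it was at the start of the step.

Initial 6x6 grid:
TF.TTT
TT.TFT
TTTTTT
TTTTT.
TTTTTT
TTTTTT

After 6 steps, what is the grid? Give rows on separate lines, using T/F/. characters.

Step 1: 6 trees catch fire, 2 burn out
  F..TFT
  TF.F.F
  TTTTFT
  TTTTT.
  TTTTTT
  TTTTTT
Step 2: 7 trees catch fire, 6 burn out
  ...F.F
  F.....
  TFTF.F
  TTTTF.
  TTTTTT
  TTTTTT
Step 3: 5 trees catch fire, 7 burn out
  ......
  ......
  F.F...
  TFTF..
  TTTTFT
  TTTTTT
Step 4: 6 trees catch fire, 5 burn out
  ......
  ......
  ......
  F.F...
  TFTF.F
  TTTTFT
Step 5: 5 trees catch fire, 6 burn out
  ......
  ......
  ......
  ......
  F.F...
  TFTF.F
Step 6: 2 trees catch fire, 5 burn out
  ......
  ......
  ......
  ......
  ......
  F.F...

......
......
......
......
......
F.F...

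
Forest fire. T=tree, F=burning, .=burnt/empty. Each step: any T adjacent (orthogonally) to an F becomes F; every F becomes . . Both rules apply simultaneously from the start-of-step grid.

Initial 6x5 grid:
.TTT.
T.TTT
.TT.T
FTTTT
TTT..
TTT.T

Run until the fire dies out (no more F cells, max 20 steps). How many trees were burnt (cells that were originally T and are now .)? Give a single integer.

Answer: 19

Derivation:
Step 1: +2 fires, +1 burnt (F count now 2)
Step 2: +4 fires, +2 burnt (F count now 4)
Step 3: +4 fires, +4 burnt (F count now 4)
Step 4: +3 fires, +4 burnt (F count now 3)
Step 5: +3 fires, +3 burnt (F count now 3)
Step 6: +3 fires, +3 burnt (F count now 3)
Step 7: +0 fires, +3 burnt (F count now 0)
Fire out after step 7
Initially T: 21, now '.': 28
Total burnt (originally-T cells now '.'): 19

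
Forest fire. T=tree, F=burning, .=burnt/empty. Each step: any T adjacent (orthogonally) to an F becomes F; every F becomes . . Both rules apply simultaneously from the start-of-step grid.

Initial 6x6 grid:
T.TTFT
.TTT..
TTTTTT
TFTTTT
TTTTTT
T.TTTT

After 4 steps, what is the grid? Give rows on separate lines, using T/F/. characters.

Step 1: 6 trees catch fire, 2 burn out
  T.TF.F
  .TTT..
  TFTTTT
  F.FTTT
  TFTTTT
  T.TTTT
Step 2: 8 trees catch fire, 6 burn out
  T.F...
  .FTF..
  F.FTTT
  ...FTT
  F.FTTT
  T.TTTT
Step 3: 6 trees catch fire, 8 burn out
  T.....
  ..F...
  ...FTT
  ....FT
  ...FTT
  F.FTTT
Step 4: 4 trees catch fire, 6 burn out
  T.....
  ......
  ....FT
  .....F
  ....FT
  ...FTT

T.....
......
....FT
.....F
....FT
...FTT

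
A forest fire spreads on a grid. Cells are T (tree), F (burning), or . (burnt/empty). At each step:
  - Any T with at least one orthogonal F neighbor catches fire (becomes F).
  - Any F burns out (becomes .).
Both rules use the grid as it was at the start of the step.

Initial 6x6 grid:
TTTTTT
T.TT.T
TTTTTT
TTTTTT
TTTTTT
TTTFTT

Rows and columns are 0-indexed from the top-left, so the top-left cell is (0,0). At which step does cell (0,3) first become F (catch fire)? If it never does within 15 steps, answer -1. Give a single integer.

Step 1: cell (0,3)='T' (+3 fires, +1 burnt)
Step 2: cell (0,3)='T' (+5 fires, +3 burnt)
Step 3: cell (0,3)='T' (+6 fires, +5 burnt)
Step 4: cell (0,3)='T' (+6 fires, +6 burnt)
Step 5: cell (0,3)='F' (+5 fires, +6 burnt)
  -> target ignites at step 5
Step 6: cell (0,3)='.' (+4 fires, +5 burnt)
Step 7: cell (0,3)='.' (+3 fires, +4 burnt)
Step 8: cell (0,3)='.' (+1 fires, +3 burnt)
Step 9: cell (0,3)='.' (+0 fires, +1 burnt)
  fire out at step 9

5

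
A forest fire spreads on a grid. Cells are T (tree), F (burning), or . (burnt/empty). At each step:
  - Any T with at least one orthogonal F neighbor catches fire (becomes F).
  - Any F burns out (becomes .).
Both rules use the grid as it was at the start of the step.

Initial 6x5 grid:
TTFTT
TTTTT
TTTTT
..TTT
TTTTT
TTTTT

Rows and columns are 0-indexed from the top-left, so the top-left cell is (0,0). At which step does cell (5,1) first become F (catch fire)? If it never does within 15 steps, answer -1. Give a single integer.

Step 1: cell (5,1)='T' (+3 fires, +1 burnt)
Step 2: cell (5,1)='T' (+5 fires, +3 burnt)
Step 3: cell (5,1)='T' (+5 fires, +5 burnt)
Step 4: cell (5,1)='T' (+4 fires, +5 burnt)
Step 5: cell (5,1)='T' (+4 fires, +4 burnt)
Step 6: cell (5,1)='F' (+4 fires, +4 burnt)
  -> target ignites at step 6
Step 7: cell (5,1)='.' (+2 fires, +4 burnt)
Step 8: cell (5,1)='.' (+0 fires, +2 burnt)
  fire out at step 8

6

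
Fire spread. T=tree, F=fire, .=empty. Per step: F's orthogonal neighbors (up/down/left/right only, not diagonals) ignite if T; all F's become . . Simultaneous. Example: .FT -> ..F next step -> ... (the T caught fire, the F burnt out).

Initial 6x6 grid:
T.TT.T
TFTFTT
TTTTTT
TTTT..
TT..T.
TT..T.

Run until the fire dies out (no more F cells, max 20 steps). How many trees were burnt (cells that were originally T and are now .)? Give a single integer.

Step 1: +6 fires, +2 burnt (F count now 6)
Step 2: +8 fires, +6 burnt (F count now 8)
Step 3: +5 fires, +8 burnt (F count now 5)
Step 4: +2 fires, +5 burnt (F count now 2)
Step 5: +1 fires, +2 burnt (F count now 1)
Step 6: +0 fires, +1 burnt (F count now 0)
Fire out after step 6
Initially T: 24, now '.': 34
Total burnt (originally-T cells now '.'): 22

Answer: 22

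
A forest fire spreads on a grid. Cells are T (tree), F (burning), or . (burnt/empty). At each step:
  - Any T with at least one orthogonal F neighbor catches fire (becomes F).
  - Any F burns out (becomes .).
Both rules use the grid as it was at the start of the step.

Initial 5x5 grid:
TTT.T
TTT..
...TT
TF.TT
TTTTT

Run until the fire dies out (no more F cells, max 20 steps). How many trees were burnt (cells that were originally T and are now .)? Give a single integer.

Step 1: +2 fires, +1 burnt (F count now 2)
Step 2: +2 fires, +2 burnt (F count now 2)
Step 3: +1 fires, +2 burnt (F count now 1)
Step 4: +2 fires, +1 burnt (F count now 2)
Step 5: +2 fires, +2 burnt (F count now 2)
Step 6: +1 fires, +2 burnt (F count now 1)
Step 7: +0 fires, +1 burnt (F count now 0)
Fire out after step 7
Initially T: 17, now '.': 18
Total burnt (originally-T cells now '.'): 10

Answer: 10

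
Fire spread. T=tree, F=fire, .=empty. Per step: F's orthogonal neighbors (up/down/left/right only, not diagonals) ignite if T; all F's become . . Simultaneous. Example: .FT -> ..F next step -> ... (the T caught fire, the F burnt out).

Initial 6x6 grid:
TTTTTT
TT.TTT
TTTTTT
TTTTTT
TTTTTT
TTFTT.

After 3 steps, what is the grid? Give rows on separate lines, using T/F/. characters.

Step 1: 3 trees catch fire, 1 burn out
  TTTTTT
  TT.TTT
  TTTTTT
  TTTTTT
  TTFTTT
  TF.FT.
Step 2: 5 trees catch fire, 3 burn out
  TTTTTT
  TT.TTT
  TTTTTT
  TTFTTT
  TF.FTT
  F...F.
Step 3: 5 trees catch fire, 5 burn out
  TTTTTT
  TT.TTT
  TTFTTT
  TF.FTT
  F...FT
  ......

TTTTTT
TT.TTT
TTFTTT
TF.FTT
F...FT
......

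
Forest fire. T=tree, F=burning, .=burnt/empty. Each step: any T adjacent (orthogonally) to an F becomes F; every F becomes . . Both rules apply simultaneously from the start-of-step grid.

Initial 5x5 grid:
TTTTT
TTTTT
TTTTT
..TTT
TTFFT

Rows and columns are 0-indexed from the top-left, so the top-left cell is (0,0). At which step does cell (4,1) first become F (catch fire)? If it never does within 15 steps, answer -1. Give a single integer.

Step 1: cell (4,1)='F' (+4 fires, +2 burnt)
  -> target ignites at step 1
Step 2: cell (4,1)='.' (+4 fires, +4 burnt)
Step 3: cell (4,1)='.' (+4 fires, +4 burnt)
Step 4: cell (4,1)='.' (+5 fires, +4 burnt)
Step 5: cell (4,1)='.' (+3 fires, +5 burnt)
Step 6: cell (4,1)='.' (+1 fires, +3 burnt)
Step 7: cell (4,1)='.' (+0 fires, +1 burnt)
  fire out at step 7

1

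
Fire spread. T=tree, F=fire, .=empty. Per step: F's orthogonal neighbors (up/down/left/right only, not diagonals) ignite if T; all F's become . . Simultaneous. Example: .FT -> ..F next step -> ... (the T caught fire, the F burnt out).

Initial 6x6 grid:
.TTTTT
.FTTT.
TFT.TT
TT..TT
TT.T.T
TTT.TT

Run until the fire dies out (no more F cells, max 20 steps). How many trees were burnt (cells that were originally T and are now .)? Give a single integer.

Answer: 24

Derivation:
Step 1: +5 fires, +2 burnt (F count now 5)
Step 2: +4 fires, +5 burnt (F count now 4)
Step 3: +4 fires, +4 burnt (F count now 4)
Step 4: +4 fires, +4 burnt (F count now 4)
Step 5: +3 fires, +4 burnt (F count now 3)
Step 6: +1 fires, +3 burnt (F count now 1)
Step 7: +1 fires, +1 burnt (F count now 1)
Step 8: +1 fires, +1 burnt (F count now 1)
Step 9: +1 fires, +1 burnt (F count now 1)
Step 10: +0 fires, +1 burnt (F count now 0)
Fire out after step 10
Initially T: 25, now '.': 35
Total burnt (originally-T cells now '.'): 24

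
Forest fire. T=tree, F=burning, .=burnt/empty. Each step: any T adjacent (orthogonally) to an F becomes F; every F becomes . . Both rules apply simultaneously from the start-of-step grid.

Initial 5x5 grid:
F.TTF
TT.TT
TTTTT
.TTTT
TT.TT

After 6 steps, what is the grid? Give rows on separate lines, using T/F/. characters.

Step 1: 3 trees catch fire, 2 burn out
  ..TF.
  FT.TF
  TTTTT
  .TTTT
  TT.TT
Step 2: 5 trees catch fire, 3 burn out
  ..F..
  .F.F.
  FTTTF
  .TTTT
  TT.TT
Step 3: 3 trees catch fire, 5 burn out
  .....
  .....
  .FTF.
  .TTTF
  TT.TT
Step 4: 4 trees catch fire, 3 burn out
  .....
  .....
  ..F..
  .FTF.
  TT.TF
Step 5: 3 trees catch fire, 4 burn out
  .....
  .....
  .....
  ..F..
  TF.F.
Step 6: 1 trees catch fire, 3 burn out
  .....
  .....
  .....
  .....
  F....

.....
.....
.....
.....
F....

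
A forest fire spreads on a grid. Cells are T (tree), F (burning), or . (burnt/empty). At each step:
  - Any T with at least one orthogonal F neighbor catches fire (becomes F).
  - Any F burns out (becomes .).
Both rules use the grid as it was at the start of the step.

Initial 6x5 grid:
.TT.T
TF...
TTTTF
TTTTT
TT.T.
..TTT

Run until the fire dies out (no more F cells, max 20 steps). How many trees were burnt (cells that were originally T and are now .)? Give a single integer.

Answer: 18

Derivation:
Step 1: +5 fires, +2 burnt (F count now 5)
Step 2: +5 fires, +5 burnt (F count now 5)
Step 3: +4 fires, +5 burnt (F count now 4)
Step 4: +2 fires, +4 burnt (F count now 2)
Step 5: +2 fires, +2 burnt (F count now 2)
Step 6: +0 fires, +2 burnt (F count now 0)
Fire out after step 6
Initially T: 19, now '.': 29
Total burnt (originally-T cells now '.'): 18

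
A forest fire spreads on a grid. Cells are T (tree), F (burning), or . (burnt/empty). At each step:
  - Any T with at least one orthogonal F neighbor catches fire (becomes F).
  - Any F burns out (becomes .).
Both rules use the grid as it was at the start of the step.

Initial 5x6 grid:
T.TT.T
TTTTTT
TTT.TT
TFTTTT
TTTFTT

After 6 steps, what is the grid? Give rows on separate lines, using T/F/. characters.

Step 1: 7 trees catch fire, 2 burn out
  T.TT.T
  TTTTTT
  TFT.TT
  F.FFTT
  TFF.FT
Step 2: 6 trees catch fire, 7 burn out
  T.TT.T
  TFTTTT
  F.F.TT
  ....FT
  F....F
Step 3: 4 trees catch fire, 6 burn out
  T.TT.T
  F.FTTT
  ....FT
  .....F
  ......
Step 4: 5 trees catch fire, 4 burn out
  F.FT.T
  ...FFT
  .....F
  ......
  ......
Step 5: 2 trees catch fire, 5 burn out
  ...F.T
  .....F
  ......
  ......
  ......
Step 6: 1 trees catch fire, 2 burn out
  .....F
  ......
  ......
  ......
  ......

.....F
......
......
......
......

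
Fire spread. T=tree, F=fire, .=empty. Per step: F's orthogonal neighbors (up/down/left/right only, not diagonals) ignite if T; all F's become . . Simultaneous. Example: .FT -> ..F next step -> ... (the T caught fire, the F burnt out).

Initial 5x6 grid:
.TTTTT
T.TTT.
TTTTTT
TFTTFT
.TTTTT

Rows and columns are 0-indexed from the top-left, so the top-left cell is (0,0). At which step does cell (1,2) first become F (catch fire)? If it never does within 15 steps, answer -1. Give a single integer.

Step 1: cell (1,2)='T' (+8 fires, +2 burnt)
Step 2: cell (1,2)='T' (+8 fires, +8 burnt)
Step 3: cell (1,2)='F' (+4 fires, +8 burnt)
  -> target ignites at step 3
Step 4: cell (1,2)='.' (+3 fires, +4 burnt)
Step 5: cell (1,2)='.' (+1 fires, +3 burnt)
Step 6: cell (1,2)='.' (+0 fires, +1 burnt)
  fire out at step 6

3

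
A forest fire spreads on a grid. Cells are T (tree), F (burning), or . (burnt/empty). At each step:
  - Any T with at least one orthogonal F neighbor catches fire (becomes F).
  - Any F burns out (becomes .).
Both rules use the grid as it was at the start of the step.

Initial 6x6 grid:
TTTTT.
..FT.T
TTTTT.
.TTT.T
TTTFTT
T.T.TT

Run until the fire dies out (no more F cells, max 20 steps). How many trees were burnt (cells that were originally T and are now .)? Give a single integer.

Step 1: +6 fires, +2 burnt (F count now 6)
Step 2: +9 fires, +6 burnt (F count now 9)
Step 3: +8 fires, +9 burnt (F count now 8)
Step 4: +1 fires, +8 burnt (F count now 1)
Step 5: +0 fires, +1 burnt (F count now 0)
Fire out after step 5
Initially T: 25, now '.': 35
Total burnt (originally-T cells now '.'): 24

Answer: 24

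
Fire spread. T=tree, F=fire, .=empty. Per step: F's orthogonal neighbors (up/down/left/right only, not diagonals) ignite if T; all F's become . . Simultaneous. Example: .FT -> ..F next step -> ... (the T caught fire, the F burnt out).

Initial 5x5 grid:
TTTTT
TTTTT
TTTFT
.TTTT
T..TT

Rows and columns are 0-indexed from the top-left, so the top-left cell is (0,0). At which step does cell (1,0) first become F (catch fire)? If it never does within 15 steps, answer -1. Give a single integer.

Step 1: cell (1,0)='T' (+4 fires, +1 burnt)
Step 2: cell (1,0)='T' (+7 fires, +4 burnt)
Step 3: cell (1,0)='T' (+6 fires, +7 burnt)
Step 4: cell (1,0)='F' (+2 fires, +6 burnt)
  -> target ignites at step 4
Step 5: cell (1,0)='.' (+1 fires, +2 burnt)
Step 6: cell (1,0)='.' (+0 fires, +1 burnt)
  fire out at step 6

4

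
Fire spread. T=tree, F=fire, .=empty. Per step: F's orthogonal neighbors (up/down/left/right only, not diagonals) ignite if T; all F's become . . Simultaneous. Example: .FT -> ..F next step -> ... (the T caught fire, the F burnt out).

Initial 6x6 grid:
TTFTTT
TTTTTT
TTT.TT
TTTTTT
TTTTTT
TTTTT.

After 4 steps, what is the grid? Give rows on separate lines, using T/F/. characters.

Step 1: 3 trees catch fire, 1 burn out
  TF.FTT
  TTFTTT
  TTT.TT
  TTTTTT
  TTTTTT
  TTTTT.
Step 2: 5 trees catch fire, 3 burn out
  F...FT
  TF.FTT
  TTF.TT
  TTTTTT
  TTTTTT
  TTTTT.
Step 3: 5 trees catch fire, 5 burn out
  .....F
  F...FT
  TF..TT
  TTFTTT
  TTTTTT
  TTTTT.
Step 4: 6 trees catch fire, 5 burn out
  ......
  .....F
  F...FT
  TF.FTT
  TTFTTT
  TTTTT.

......
.....F
F...FT
TF.FTT
TTFTTT
TTTTT.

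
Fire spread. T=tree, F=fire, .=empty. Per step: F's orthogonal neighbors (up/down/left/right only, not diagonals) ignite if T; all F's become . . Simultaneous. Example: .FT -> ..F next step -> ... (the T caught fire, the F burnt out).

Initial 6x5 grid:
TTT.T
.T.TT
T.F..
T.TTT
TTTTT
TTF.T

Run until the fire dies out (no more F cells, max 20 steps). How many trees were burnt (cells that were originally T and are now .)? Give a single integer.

Step 1: +3 fires, +2 burnt (F count now 3)
Step 2: +4 fires, +3 burnt (F count now 4)
Step 3: +3 fires, +4 burnt (F count now 3)
Step 4: +2 fires, +3 burnt (F count now 2)
Step 5: +1 fires, +2 burnt (F count now 1)
Step 6: +0 fires, +1 burnt (F count now 0)
Fire out after step 6
Initially T: 20, now '.': 23
Total burnt (originally-T cells now '.'): 13

Answer: 13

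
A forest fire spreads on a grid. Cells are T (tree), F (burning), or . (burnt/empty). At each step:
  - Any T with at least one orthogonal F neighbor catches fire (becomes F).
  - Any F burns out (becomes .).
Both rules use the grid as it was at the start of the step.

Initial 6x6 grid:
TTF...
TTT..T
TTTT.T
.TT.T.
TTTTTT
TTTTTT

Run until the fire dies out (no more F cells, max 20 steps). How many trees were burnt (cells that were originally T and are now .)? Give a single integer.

Step 1: +2 fires, +1 burnt (F count now 2)
Step 2: +3 fires, +2 burnt (F count now 3)
Step 3: +4 fires, +3 burnt (F count now 4)
Step 4: +3 fires, +4 burnt (F count now 3)
Step 5: +3 fires, +3 burnt (F count now 3)
Step 6: +4 fires, +3 burnt (F count now 4)
Step 7: +4 fires, +4 burnt (F count now 4)
Step 8: +1 fires, +4 burnt (F count now 1)
Step 9: +0 fires, +1 burnt (F count now 0)
Fire out after step 9
Initially T: 26, now '.': 34
Total burnt (originally-T cells now '.'): 24

Answer: 24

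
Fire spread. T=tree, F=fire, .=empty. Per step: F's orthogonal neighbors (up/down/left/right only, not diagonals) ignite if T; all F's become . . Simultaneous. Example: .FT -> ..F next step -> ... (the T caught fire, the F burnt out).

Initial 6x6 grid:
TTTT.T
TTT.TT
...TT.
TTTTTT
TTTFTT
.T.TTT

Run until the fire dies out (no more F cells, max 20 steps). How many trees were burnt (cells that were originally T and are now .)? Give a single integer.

Step 1: +4 fires, +1 burnt (F count now 4)
Step 2: +6 fires, +4 burnt (F count now 6)
Step 3: +6 fires, +6 burnt (F count now 6)
Step 4: +2 fires, +6 burnt (F count now 2)
Step 5: +1 fires, +2 burnt (F count now 1)
Step 6: +1 fires, +1 burnt (F count now 1)
Step 7: +0 fires, +1 burnt (F count now 0)
Fire out after step 7
Initially T: 27, now '.': 29
Total burnt (originally-T cells now '.'): 20

Answer: 20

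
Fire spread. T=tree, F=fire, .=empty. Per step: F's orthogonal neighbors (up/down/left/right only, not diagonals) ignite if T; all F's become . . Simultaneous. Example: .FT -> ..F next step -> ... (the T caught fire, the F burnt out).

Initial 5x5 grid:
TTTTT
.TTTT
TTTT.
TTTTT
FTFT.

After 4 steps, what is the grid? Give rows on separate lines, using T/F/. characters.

Step 1: 4 trees catch fire, 2 burn out
  TTTTT
  .TTTT
  TTTT.
  FTFTT
  .F.F.
Step 2: 4 trees catch fire, 4 burn out
  TTTTT
  .TTTT
  FTFT.
  .F.FT
  .....
Step 3: 4 trees catch fire, 4 burn out
  TTTTT
  .TFTT
  .F.F.
  ....F
  .....
Step 4: 3 trees catch fire, 4 burn out
  TTFTT
  .F.FT
  .....
  .....
  .....

TTFTT
.F.FT
.....
.....
.....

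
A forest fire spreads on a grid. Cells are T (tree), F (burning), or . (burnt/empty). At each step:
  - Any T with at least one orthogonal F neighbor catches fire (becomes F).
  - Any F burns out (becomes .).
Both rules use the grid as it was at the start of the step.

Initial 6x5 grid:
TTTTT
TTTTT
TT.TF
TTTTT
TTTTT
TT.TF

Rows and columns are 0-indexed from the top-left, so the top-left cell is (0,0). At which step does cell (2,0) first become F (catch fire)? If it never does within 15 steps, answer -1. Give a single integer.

Step 1: cell (2,0)='T' (+5 fires, +2 burnt)
Step 2: cell (2,0)='T' (+4 fires, +5 burnt)
Step 3: cell (2,0)='T' (+4 fires, +4 burnt)
Step 4: cell (2,0)='T' (+4 fires, +4 burnt)
Step 5: cell (2,0)='T' (+6 fires, +4 burnt)
Step 6: cell (2,0)='F' (+3 fires, +6 burnt)
  -> target ignites at step 6
Step 7: cell (2,0)='.' (+0 fires, +3 burnt)
  fire out at step 7

6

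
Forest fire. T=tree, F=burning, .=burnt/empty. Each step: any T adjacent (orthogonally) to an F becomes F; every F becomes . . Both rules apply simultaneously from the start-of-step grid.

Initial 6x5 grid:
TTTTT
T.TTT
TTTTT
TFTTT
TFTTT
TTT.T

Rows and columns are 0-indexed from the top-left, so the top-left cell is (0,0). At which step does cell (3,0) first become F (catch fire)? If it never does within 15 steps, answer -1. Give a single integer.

Step 1: cell (3,0)='F' (+6 fires, +2 burnt)
  -> target ignites at step 1
Step 2: cell (3,0)='.' (+6 fires, +6 burnt)
Step 3: cell (3,0)='.' (+5 fires, +6 burnt)
Step 4: cell (3,0)='.' (+5 fires, +5 burnt)
Step 5: cell (3,0)='.' (+3 fires, +5 burnt)
Step 6: cell (3,0)='.' (+1 fires, +3 burnt)
Step 7: cell (3,0)='.' (+0 fires, +1 burnt)
  fire out at step 7

1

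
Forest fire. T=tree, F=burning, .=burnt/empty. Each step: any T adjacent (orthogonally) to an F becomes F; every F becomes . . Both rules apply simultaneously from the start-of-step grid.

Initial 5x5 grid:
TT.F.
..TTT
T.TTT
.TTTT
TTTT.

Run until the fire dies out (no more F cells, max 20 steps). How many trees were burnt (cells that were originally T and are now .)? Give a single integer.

Step 1: +1 fires, +1 burnt (F count now 1)
Step 2: +3 fires, +1 burnt (F count now 3)
Step 3: +3 fires, +3 burnt (F count now 3)
Step 4: +3 fires, +3 burnt (F count now 3)
Step 5: +2 fires, +3 burnt (F count now 2)
Step 6: +1 fires, +2 burnt (F count now 1)
Step 7: +1 fires, +1 burnt (F count now 1)
Step 8: +0 fires, +1 burnt (F count now 0)
Fire out after step 8
Initially T: 17, now '.': 22
Total burnt (originally-T cells now '.'): 14

Answer: 14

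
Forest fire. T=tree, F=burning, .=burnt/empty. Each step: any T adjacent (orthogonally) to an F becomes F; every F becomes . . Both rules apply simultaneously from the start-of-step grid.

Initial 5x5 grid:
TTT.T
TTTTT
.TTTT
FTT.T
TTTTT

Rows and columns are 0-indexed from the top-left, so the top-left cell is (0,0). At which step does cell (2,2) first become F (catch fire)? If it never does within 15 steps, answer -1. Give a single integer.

Step 1: cell (2,2)='T' (+2 fires, +1 burnt)
Step 2: cell (2,2)='T' (+3 fires, +2 burnt)
Step 3: cell (2,2)='F' (+3 fires, +3 burnt)
  -> target ignites at step 3
Step 4: cell (2,2)='.' (+5 fires, +3 burnt)
Step 5: cell (2,2)='.' (+5 fires, +5 burnt)
Step 6: cell (2,2)='.' (+2 fires, +5 burnt)
Step 7: cell (2,2)='.' (+1 fires, +2 burnt)
Step 8: cell (2,2)='.' (+0 fires, +1 burnt)
  fire out at step 8

3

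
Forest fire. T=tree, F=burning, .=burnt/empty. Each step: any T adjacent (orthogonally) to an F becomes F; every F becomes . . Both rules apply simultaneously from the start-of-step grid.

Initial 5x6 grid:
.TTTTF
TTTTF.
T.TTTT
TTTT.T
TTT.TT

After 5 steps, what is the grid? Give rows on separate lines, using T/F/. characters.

Step 1: 3 trees catch fire, 2 burn out
  .TTTF.
  TTTF..
  T.TTFT
  TTTT.T
  TTT.TT
Step 2: 4 trees catch fire, 3 burn out
  .TTF..
  TTF...
  T.TF.F
  TTTT.T
  TTT.TT
Step 3: 5 trees catch fire, 4 burn out
  .TF...
  TF....
  T.F...
  TTTF.F
  TTT.TT
Step 4: 4 trees catch fire, 5 burn out
  .F....
  F.....
  T.....
  TTF...
  TTT.TF
Step 5: 4 trees catch fire, 4 burn out
  ......
  ......
  F.....
  TF....
  TTF.F.

......
......
F.....
TF....
TTF.F.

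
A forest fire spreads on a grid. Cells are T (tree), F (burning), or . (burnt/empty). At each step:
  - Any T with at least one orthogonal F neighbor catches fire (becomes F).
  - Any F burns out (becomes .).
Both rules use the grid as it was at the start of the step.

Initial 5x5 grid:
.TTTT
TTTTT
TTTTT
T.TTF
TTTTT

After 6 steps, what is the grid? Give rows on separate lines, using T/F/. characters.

Step 1: 3 trees catch fire, 1 burn out
  .TTTT
  TTTTT
  TTTTF
  T.TF.
  TTTTF
Step 2: 4 trees catch fire, 3 burn out
  .TTTT
  TTTTF
  TTTF.
  T.F..
  TTTF.
Step 3: 4 trees catch fire, 4 burn out
  .TTTF
  TTTF.
  TTF..
  T....
  TTF..
Step 4: 4 trees catch fire, 4 burn out
  .TTF.
  TTF..
  TF...
  T....
  TF...
Step 5: 4 trees catch fire, 4 burn out
  .TF..
  TF...
  F....
  T....
  F....
Step 6: 3 trees catch fire, 4 burn out
  .F...
  F....
  .....
  F....
  .....

.F...
F....
.....
F....
.....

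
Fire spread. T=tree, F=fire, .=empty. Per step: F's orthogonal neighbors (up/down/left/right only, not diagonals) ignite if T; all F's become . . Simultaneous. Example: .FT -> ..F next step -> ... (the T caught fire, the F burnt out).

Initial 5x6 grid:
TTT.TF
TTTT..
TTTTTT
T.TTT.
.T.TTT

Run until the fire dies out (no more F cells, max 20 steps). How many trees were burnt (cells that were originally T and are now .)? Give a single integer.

Answer: 1

Derivation:
Step 1: +1 fires, +1 burnt (F count now 1)
Step 2: +0 fires, +1 burnt (F count now 0)
Fire out after step 2
Initially T: 22, now '.': 9
Total burnt (originally-T cells now '.'): 1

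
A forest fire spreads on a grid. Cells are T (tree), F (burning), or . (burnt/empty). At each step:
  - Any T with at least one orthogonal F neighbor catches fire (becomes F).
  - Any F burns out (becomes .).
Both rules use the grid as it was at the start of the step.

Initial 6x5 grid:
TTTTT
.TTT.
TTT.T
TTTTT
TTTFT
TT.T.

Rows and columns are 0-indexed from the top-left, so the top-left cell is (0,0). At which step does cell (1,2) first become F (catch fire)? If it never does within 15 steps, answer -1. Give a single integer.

Step 1: cell (1,2)='T' (+4 fires, +1 burnt)
Step 2: cell (1,2)='T' (+3 fires, +4 burnt)
Step 3: cell (1,2)='T' (+5 fires, +3 burnt)
Step 4: cell (1,2)='F' (+4 fires, +5 burnt)
  -> target ignites at step 4
Step 5: cell (1,2)='.' (+4 fires, +4 burnt)
Step 6: cell (1,2)='.' (+2 fires, +4 burnt)
Step 7: cell (1,2)='.' (+2 fires, +2 burnt)
Step 8: cell (1,2)='.' (+0 fires, +2 burnt)
  fire out at step 8

4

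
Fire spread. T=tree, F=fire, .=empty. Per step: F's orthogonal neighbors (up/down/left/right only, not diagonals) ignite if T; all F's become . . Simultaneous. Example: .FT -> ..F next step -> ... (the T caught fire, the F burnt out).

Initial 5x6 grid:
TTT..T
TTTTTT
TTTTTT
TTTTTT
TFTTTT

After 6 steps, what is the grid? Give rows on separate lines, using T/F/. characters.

Step 1: 3 trees catch fire, 1 burn out
  TTT..T
  TTTTTT
  TTTTTT
  TFTTTT
  F.FTTT
Step 2: 4 trees catch fire, 3 burn out
  TTT..T
  TTTTTT
  TFTTTT
  F.FTTT
  ...FTT
Step 3: 5 trees catch fire, 4 burn out
  TTT..T
  TFTTTT
  F.FTTT
  ...FTT
  ....FT
Step 4: 6 trees catch fire, 5 burn out
  TFT..T
  F.FTTT
  ...FTT
  ....FT
  .....F
Step 5: 5 trees catch fire, 6 burn out
  F.F..T
  ...FTT
  ....FT
  .....F
  ......
Step 6: 2 trees catch fire, 5 burn out
  .....T
  ....FT
  .....F
  ......
  ......

.....T
....FT
.....F
......
......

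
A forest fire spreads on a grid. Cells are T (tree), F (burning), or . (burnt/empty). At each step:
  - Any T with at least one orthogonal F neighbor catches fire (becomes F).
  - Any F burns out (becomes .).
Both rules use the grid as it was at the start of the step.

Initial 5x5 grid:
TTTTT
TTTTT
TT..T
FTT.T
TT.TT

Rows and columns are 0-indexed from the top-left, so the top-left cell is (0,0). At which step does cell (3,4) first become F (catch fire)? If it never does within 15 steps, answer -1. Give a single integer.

Step 1: cell (3,4)='T' (+3 fires, +1 burnt)
Step 2: cell (3,4)='T' (+4 fires, +3 burnt)
Step 3: cell (3,4)='T' (+2 fires, +4 burnt)
Step 4: cell (3,4)='T' (+2 fires, +2 burnt)
Step 5: cell (3,4)='T' (+2 fires, +2 burnt)
Step 6: cell (3,4)='T' (+2 fires, +2 burnt)
Step 7: cell (3,4)='T' (+2 fires, +2 burnt)
Step 8: cell (3,4)='F' (+1 fires, +2 burnt)
  -> target ignites at step 8
Step 9: cell (3,4)='.' (+1 fires, +1 burnt)
Step 10: cell (3,4)='.' (+1 fires, +1 burnt)
Step 11: cell (3,4)='.' (+0 fires, +1 burnt)
  fire out at step 11

8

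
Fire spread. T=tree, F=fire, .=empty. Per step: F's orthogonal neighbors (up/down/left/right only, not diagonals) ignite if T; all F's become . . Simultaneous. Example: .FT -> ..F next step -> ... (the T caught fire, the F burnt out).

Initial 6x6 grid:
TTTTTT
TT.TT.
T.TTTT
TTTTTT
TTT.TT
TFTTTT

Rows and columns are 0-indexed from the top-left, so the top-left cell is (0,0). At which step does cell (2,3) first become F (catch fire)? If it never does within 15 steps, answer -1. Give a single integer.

Step 1: cell (2,3)='T' (+3 fires, +1 burnt)
Step 2: cell (2,3)='T' (+4 fires, +3 burnt)
Step 3: cell (2,3)='T' (+3 fires, +4 burnt)
Step 4: cell (2,3)='T' (+5 fires, +3 burnt)
Step 5: cell (2,3)='F' (+4 fires, +5 burnt)
  -> target ignites at step 5
Step 6: cell (2,3)='.' (+5 fires, +4 burnt)
Step 7: cell (2,3)='.' (+4 fires, +5 burnt)
Step 8: cell (2,3)='.' (+2 fires, +4 burnt)
Step 9: cell (2,3)='.' (+1 fires, +2 burnt)
Step 10: cell (2,3)='.' (+0 fires, +1 burnt)
  fire out at step 10

5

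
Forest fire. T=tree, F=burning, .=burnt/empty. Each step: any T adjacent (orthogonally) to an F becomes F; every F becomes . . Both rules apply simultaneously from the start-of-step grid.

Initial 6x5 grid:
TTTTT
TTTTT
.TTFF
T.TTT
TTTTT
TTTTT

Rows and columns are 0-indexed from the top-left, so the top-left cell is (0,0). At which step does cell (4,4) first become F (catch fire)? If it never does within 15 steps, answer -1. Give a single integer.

Step 1: cell (4,4)='T' (+5 fires, +2 burnt)
Step 2: cell (4,4)='F' (+7 fires, +5 burnt)
  -> target ignites at step 2
Step 3: cell (4,4)='.' (+5 fires, +7 burnt)
Step 4: cell (4,4)='.' (+4 fires, +5 burnt)
Step 5: cell (4,4)='.' (+3 fires, +4 burnt)
Step 6: cell (4,4)='.' (+2 fires, +3 burnt)
Step 7: cell (4,4)='.' (+0 fires, +2 burnt)
  fire out at step 7

2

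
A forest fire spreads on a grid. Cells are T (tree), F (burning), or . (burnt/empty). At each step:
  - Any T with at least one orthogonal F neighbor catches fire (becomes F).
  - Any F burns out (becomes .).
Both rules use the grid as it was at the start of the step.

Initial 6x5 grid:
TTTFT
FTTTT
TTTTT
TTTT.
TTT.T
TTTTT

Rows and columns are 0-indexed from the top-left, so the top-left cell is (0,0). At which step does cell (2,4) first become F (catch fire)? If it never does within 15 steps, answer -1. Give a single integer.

Step 1: cell (2,4)='T' (+6 fires, +2 burnt)
Step 2: cell (2,4)='T' (+6 fires, +6 burnt)
Step 3: cell (2,4)='F' (+5 fires, +6 burnt)
  -> target ignites at step 3
Step 4: cell (2,4)='.' (+3 fires, +5 burnt)
Step 5: cell (2,4)='.' (+2 fires, +3 burnt)
Step 6: cell (2,4)='.' (+1 fires, +2 burnt)
Step 7: cell (2,4)='.' (+1 fires, +1 burnt)
Step 8: cell (2,4)='.' (+1 fires, +1 burnt)
Step 9: cell (2,4)='.' (+1 fires, +1 burnt)
Step 10: cell (2,4)='.' (+0 fires, +1 burnt)
  fire out at step 10

3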